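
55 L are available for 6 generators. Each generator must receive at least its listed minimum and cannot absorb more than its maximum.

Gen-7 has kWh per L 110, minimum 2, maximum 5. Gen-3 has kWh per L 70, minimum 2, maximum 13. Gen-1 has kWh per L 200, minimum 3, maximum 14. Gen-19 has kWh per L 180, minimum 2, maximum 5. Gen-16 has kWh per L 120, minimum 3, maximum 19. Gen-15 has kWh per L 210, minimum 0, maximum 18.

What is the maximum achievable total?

9520

Meeting every minimum uses 2+2+3+2+3+0 = 12 L, leaving 43.
Highest kWh per L first: Gen-15 210 > Gen-1 200 > Gen-19 180 > Gen-16 120 > Gen-7 110 > Gen-3 70.
Give Gen-15 18 more to hit its cap of 18 ; 25 left.
Gen-1 takes 11 more to reach its cap of 14 ; 14 left.
Gen-19 takes 3 more to reach its cap of 5 ; 11 left.
Only 11 left; Gen-16 takes them to reach 14.
Total = 110×2 + 70×2 + 200×14 + 180×5 + 120×14 + 210×18 = 9520.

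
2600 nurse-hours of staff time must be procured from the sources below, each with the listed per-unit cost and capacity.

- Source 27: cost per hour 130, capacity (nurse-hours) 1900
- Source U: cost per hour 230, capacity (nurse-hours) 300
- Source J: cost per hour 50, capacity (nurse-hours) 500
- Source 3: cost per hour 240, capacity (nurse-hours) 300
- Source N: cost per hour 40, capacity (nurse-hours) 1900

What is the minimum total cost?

127000

Cheapest first:
Source N at 40: take all 1900 nurse-hours ; 700 still needed.
Source J (50): use full 500 ; 200 nurse-hours to go.
Source 27 at 130: take 200 of its 1900 ; requirement met.
Source U, Source 3: unused.
Cost = 1900×40 + 500×50 + 200×130 = 127000.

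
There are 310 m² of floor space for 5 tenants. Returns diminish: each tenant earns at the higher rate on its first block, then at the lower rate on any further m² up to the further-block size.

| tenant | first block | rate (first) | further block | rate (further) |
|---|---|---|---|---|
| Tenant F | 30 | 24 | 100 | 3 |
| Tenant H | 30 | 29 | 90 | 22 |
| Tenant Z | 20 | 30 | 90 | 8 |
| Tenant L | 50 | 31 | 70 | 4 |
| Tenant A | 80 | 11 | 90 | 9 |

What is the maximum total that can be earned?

6690

Treat each block as its own option and order by rate: Tenant L/T1 31 > Tenant Z/T1 30 > Tenant H/T1 29 > Tenant F/T1 24 > Tenant H/T2 22 > Tenant A/T1 11 > Tenant A/T2 9 > Tenant Z/T2 8 > Tenant L/T2 4 > Tenant F/T2 3.
Tenant L/T1 (31): +50 → 260 left.
Tenant Z T1 at 30: fill all 20 → 240 left.
Tenant H T1 at 29: fill all 30 → 210 left.
Tenant F T1 at 24: fill all 30 → 180 left.
Tenant H T2 at 22: fill all 90 → 90 left.
Fill Tenant A T1 block (80 at 11) → 10 left.
Tenant A T2 at 9: only 10 left, fill 10.
Total = 31×50 + 30×20 + 29×30 + 24×30 + 22×90 + 11×80 + 9×10 = 6690.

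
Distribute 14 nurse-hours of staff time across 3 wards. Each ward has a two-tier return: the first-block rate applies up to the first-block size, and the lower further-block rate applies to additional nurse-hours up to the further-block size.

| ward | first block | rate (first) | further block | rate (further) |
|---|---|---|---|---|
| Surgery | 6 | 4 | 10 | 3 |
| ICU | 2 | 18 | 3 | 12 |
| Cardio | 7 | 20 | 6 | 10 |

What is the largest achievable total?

Rank every tier by rate: Cardio/tier1 20 > ICU/tier1 18 > ICU/tier2 12 > Cardio/tier2 10 > Surgery/tier1 4 > Surgery/tier2 3.
Cardio/tier1 (20): +7 → 7 left.
Fill ICU tier1 block (2 at 18) → 5 left.
ICU tier2 at 12: fill all 3 → 2 left.
Cardio tier2 at 10: only 2 left, fill 2.
Total = 20×7 + 18×2 + 12×3 + 10×2 = 232.

232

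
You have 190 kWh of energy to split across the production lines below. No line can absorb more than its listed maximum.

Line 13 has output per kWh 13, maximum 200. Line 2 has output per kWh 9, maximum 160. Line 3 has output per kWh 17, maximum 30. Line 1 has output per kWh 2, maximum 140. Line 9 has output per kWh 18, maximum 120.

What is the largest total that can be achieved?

Order the production lines by output per kWh: Line 9 18 > Line 3 17 > Line 13 13 > Line 2 9 > Line 1 2.
Line 9: +120 to 120 (cap) ; 70 left.
Line 3: +30 to 30 (cap) ; 40 left.
Line 13 has room for 200 but only 40 remain, so it gets 40.
Total = 13×40 + 17×30 + 18×120 = 3190.

3190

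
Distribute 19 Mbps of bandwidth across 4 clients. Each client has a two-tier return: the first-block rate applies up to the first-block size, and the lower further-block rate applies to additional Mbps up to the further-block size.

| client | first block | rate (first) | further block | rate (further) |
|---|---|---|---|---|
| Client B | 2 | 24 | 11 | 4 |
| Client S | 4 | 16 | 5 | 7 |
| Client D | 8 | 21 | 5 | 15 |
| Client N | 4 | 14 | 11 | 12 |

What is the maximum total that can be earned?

355

Treat each block as its own option and order by rate: Client B/tier1 24 > Client D/tier1 21 > Client S/tier1 16 > Client D/tier2 15 > Client N/tier1 14 > Client N/tier2 12 > Client S/tier2 7 > Client B/tier2 4.
Client B tier1 at 24: fill all 2 → 17 left.
Client D tier1 at 21: fill all 8 → 9 left.
Fill Client S tier1 block (4 at 16) → 5 left.
Client D tier2 at 15: fill all 5 → 0 left.
Total = 24×2 + 21×8 + 16×4 + 15×5 = 355.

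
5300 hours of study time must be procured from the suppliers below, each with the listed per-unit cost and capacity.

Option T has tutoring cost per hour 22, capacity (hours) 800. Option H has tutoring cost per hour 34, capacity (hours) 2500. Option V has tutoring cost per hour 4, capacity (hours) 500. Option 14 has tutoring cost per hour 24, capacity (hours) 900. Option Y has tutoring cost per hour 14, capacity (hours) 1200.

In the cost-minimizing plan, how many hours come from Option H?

1900

Cheapest first:
Option V (4): use full 500 ; 4800 hours to go.
Option Y (14): use full 1200 ; 3600 hours to go.
Take 800 from Option T at 22 ; need 2800 more.
Option 14 (24): use full 900 ; 1900 hours to go.
Option H at 34: take 1900 of its 2500 ; requirement met.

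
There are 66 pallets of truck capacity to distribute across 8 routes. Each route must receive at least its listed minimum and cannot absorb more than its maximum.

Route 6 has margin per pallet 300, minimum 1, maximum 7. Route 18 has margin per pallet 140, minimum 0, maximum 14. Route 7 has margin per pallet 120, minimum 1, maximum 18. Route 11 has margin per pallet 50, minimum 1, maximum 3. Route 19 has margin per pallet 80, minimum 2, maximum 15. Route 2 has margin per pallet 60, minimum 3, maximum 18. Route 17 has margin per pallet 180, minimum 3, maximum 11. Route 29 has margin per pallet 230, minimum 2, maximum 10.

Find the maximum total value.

10890

Meeting every minimum uses 1+0+1+1+2+3+3+2 = 13 pallets, leaving 53.
Rank by margin per pallet: Route 6 300 > Route 29 230 > Route 17 180 > Route 18 140 > Route 7 120 > Route 19 80 > Route 2 60 > Route 11 50.
Route 6 takes 6 more to reach its cap of 7 — 47 left.
Route 29 takes 8 more to reach its cap of 10 — 39 left.
Route 17: +8 to 11 (cap) — 31 left.
Route 18: +14 to 14 (cap) — 17 left.
Route 7: +17 to 18 (cap) — 0 left.
Total = 300×7 + 140×14 + 120×18 + 50×1 + 80×2 + 60×3 + 180×11 + 230×10 = 10890.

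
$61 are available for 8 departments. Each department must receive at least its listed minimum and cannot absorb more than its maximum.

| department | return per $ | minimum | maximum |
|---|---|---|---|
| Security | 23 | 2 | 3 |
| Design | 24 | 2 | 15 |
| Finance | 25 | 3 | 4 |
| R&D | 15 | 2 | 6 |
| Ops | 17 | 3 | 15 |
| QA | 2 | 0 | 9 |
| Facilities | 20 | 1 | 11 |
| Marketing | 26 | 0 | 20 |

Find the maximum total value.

Meeting every minimum uses 2+2+3+2+3+0+1+0 = 13 $, leaving 48.
Highest return per $ first: Marketing 26 > Finance 25 > Design 24 > Security 23 > Facilities 20 > Ops 17 > R&D 15 > QA 2.
Marketing takes 20 more to reach its cap of 20 — 28 left.
Finance: +1 to 4 (cap) — 27 left.
Give Design 13 more to hit its cap of 15 — 14 left.
Give Security 1 more to hit its cap of 3 — 13 left.
Give Facilities 10 more to hit its cap of 11 — 3 left.
Only 3 left; Ops takes them to reach 6.
Total = 23×3 + 24×15 + 25×4 + 15×2 + 17×6 + 20×11 + 26×20 = 1401.

1401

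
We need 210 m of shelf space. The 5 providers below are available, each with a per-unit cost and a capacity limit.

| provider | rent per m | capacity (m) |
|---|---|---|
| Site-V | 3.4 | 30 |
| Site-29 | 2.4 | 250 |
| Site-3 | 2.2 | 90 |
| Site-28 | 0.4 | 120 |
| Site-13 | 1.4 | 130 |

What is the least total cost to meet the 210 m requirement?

174

Fill from the cheapest provider first.
Site-28 at 0.4: take all 120 m ; 90 still needed.
Site-13 at 1.4: take 90 of its 130 ; requirement met.
Site-3, Site-29, Site-V: unused.
Cost = 120×0.4 + 90×1.4 = 174.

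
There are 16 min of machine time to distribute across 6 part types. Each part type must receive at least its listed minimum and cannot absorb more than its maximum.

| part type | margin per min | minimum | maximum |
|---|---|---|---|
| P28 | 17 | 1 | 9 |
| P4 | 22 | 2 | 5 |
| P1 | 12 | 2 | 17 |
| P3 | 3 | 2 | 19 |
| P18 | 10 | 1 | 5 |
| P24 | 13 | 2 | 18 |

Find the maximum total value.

244

Meeting every minimum uses 1+2+2+2+1+2 = 10 min, leaving 6.
Highest margin per min first: P4 22 > P28 17 > P24 13 > P1 12 > P18 10 > P3 3.
P4: +3 to 5 (cap) — 3 left.
P28 has room for 8 more but only 3 remain, so it gets 4.
Total = 17×4 + 22×5 + 12×2 + 3×2 + 10×1 + 13×2 = 244.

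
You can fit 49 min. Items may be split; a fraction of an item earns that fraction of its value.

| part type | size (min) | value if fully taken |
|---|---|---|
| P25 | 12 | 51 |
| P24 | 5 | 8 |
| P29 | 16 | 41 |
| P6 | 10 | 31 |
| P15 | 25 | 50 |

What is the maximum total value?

145

Sort by value density: P25 51/12≈4.25, P6 31/10≈3.1, P29 41/16≈2.56, P15 50/25≈2, P24 8/5≈1.6.
Take all of P25 (12 min, value 51) → 37 min left.
Take all of P6 (10 min, value 31) → 27 min left.
P29: take in full, 16 min for value 41 → 11 left.
Fill the last 11 min with part of P15: 11/25 of it earns 22.
Total value = 145.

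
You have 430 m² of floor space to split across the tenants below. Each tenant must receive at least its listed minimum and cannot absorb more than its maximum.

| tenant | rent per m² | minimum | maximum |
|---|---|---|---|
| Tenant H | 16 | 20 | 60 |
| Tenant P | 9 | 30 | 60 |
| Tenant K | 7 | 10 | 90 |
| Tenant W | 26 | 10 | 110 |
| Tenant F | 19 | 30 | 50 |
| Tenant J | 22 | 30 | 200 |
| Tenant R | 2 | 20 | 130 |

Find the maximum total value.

Meeting every minimum uses 20+30+10+10+30+30+20 = 150 m², leaving 280.
Order the tenants by rent per m²: Tenant W 26 > Tenant J 22 > Tenant F 19 > Tenant H 16 > Tenant P 9 > Tenant K 7 > Tenant R 2.
Give Tenant W 100 more to hit its cap of 110 ; 180 left.
Tenant J takes 170 more to reach its cap of 200 ; 10 left.
Tenant F has room for 20 more but only 10 remain, so it gets 40.
Total = 16×20 + 9×30 + 7×10 + 26×110 + 19×40 + 22×200 + 2×20 = 8720.

8720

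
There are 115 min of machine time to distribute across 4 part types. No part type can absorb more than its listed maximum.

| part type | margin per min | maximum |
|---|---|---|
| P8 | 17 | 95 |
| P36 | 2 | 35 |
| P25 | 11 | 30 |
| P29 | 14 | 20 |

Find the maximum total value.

1895

Rank by margin per min: P8 17 > P29 14 > P25 11 > P36 2.
P8 takes 95 to reach its cap of 95 ; 20 left.
P29 takes 20 to reach its cap of 20 ; 0 left.
Total = 17×95 + 14×20 = 1895.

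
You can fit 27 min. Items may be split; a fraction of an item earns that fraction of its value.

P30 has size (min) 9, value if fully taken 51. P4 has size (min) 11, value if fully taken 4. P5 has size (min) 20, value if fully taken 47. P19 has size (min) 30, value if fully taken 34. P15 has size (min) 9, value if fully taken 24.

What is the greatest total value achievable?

Best value per unit of size first: P30 51/9≈5.67, P15 24/9≈2.67, P5 47/20≈2.35, P19 34/30≈1.13, P4 4/11≈0.364.
Take all of P30 (9 min, value 51) — 18 min left.
Take all of P15 (9 min, value 24) — 9 min left.
9 min left: a 9/20 share of P5 gives 47×9/20 = 21.15.
Total value = 96.15.

96.15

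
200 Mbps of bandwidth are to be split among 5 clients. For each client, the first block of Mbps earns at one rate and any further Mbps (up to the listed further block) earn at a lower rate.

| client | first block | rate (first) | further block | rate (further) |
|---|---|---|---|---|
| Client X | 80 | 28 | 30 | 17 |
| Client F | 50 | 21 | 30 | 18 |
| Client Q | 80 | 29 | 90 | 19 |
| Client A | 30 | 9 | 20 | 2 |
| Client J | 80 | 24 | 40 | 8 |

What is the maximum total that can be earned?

5520

Rank every tier by rate: Client Q/first 29 > Client X/first 28 > Client J/first 24 > Client F/first 21 > Client Q/second 19 > Client F/second 18 > Client X/second 17 > Client A/first 9 > Client J/second 8 > Client A/second 2.
Client Q/first (29): +80 ; 120 left.
Fill Client X first block (80 at 28) ; 40 left.
Client J/first: +40 of 80 at 24; pool empty.
Total = 29×80 + 28×80 + 24×40 = 5520.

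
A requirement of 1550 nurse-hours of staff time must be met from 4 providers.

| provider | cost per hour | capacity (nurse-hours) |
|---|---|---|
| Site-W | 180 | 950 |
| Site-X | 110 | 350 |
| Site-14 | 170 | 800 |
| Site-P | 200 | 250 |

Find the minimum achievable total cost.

Fill from the cheapest provider first.
Site-X at 110: take all 350 nurse-hours — 1200 still needed.
Site-14 (170): use full 800 — 400 nurse-hours to go.
Take 400 from Site-W at 180 to finish.
Site-P: unused.
Cost = 350×110 + 800×170 + 400×180 = 246500.

246500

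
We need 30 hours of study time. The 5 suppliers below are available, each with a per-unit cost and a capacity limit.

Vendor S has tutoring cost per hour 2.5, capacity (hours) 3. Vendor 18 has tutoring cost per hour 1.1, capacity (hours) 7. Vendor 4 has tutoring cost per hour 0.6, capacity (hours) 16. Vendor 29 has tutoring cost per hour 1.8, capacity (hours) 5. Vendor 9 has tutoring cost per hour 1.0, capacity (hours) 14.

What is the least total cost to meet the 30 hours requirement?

Cheapest first:
Vendor 4 at 0.6: take all 16 hours ; 14 still needed.
Vendor 9 at 1.0: take all 14 hours ; 0 still needed.
Vendor 18, Vendor 29, Vendor S: unused.
Cost = 16×0.6 + 14×1.0 = 23.6.

23.6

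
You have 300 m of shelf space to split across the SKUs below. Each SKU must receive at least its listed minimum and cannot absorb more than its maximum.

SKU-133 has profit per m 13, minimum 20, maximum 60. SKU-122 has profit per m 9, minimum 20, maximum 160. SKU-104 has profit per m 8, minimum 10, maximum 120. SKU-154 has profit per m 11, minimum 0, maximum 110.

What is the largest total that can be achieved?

3150

Meeting every minimum uses 20+20+10+0 = 50 m, leaving 250.
Order the SKUs by profit per m: SKU-133 13 > SKU-154 11 > SKU-122 9 > SKU-104 8.
Give SKU-133 40 more to hit its cap of 60 ; 210 left.
Give SKU-154 110 more to hit its cap of 110 ; 100 left.
SKU-122: +100 (room for 140) → 120. Pool exhausted.
Total = 13×60 + 9×120 + 8×10 + 11×110 = 3150.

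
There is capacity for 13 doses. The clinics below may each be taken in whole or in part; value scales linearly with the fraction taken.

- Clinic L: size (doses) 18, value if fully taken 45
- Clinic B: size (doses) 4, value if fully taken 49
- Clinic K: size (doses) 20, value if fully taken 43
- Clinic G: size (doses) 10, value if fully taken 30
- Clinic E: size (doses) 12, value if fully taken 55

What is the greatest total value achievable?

Rank by value-to-size ratio: Clinic B 49/4≈12.2, Clinic E 55/12≈4.58, Clinic G 30/10≈3, Clinic L 45/18≈2.5, Clinic K 43/20≈2.15.
All 4 doses of Clinic B fit (value 49) ; 9 remain.
9 doses left: a 9/12 share of Clinic E gives 55×9/12 = 41.25.
Total value = 90.25.

90.25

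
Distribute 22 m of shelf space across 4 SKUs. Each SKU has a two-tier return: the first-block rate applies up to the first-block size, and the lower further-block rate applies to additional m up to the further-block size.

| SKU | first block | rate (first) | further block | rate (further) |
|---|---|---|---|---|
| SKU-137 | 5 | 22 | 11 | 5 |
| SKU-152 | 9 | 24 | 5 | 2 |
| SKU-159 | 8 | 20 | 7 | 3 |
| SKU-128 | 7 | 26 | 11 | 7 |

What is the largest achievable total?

Rank every tier by rate: SKU-128/T1 26 > SKU-152/T1 24 > SKU-137/T1 22 > SKU-159/T1 20 > SKU-128/T2 7 > SKU-137/T2 5 > SKU-159/T2 3 > SKU-152/T2 2.
SKU-128/T1 (26): +7 → 15 left.
Fill SKU-152 T1 block (9 at 24) → 6 left.
SKU-137 T1 at 22: fill all 5 → 1 left.
1 remain; put them into SKU-159 T1 at 20.
Total = 26×7 + 24×9 + 22×5 + 20×1 = 528.

528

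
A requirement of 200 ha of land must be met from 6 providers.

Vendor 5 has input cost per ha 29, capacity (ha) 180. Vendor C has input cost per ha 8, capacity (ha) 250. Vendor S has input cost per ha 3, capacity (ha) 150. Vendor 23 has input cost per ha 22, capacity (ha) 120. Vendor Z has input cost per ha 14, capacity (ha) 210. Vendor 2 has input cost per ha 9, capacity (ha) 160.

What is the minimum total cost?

Fill from the cheapest provider first.
Take 150 from Vendor S at 3 — need 50 more.
Vendor C (8): take the remaining 50 — done.
Vendor 2, Vendor Z, Vendor 23, Vendor 5: unused.
Cost = 150×3 + 50×8 = 850.

850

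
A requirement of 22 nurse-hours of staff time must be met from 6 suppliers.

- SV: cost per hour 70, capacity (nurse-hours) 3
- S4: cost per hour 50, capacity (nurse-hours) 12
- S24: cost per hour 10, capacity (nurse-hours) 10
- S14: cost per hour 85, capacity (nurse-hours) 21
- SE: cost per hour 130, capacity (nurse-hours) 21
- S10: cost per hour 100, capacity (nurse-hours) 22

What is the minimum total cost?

700

Cheapest first:
S24 at 10: take all 10 nurse-hours ; 12 still needed.
S4 at 50: take all 12 nurse-hours ; 0 still needed.
SV, S14, S10, SE: unused.
Cost = 10×10 + 12×50 = 700.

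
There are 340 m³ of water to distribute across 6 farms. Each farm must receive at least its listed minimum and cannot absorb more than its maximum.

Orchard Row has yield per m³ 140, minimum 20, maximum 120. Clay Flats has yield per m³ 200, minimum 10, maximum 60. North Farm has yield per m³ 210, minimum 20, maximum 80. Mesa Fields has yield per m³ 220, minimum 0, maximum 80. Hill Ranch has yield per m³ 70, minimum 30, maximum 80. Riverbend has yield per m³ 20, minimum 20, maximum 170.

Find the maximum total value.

Meeting every minimum uses 20+10+20+0+30+20 = 100 m³, leaving 240.
Highest yield per m³ first: Mesa Fields 220 > North Farm 210 > Clay Flats 200 > Orchard Row 140 > Hill Ranch 70 > Riverbend 20.
Give Mesa Fields 80 more to hit its cap of 80 → 160 left.
Give North Farm 60 more to hit its cap of 80 → 100 left.
Give Clay Flats 50 more to hit its cap of 60 → 50 left.
Orchard Row has room for 100 more but only 50 remain, so it gets 70.
Total = 140×70 + 200×60 + 210×80 + 220×80 + 70×30 + 20×20 = 58700.

58700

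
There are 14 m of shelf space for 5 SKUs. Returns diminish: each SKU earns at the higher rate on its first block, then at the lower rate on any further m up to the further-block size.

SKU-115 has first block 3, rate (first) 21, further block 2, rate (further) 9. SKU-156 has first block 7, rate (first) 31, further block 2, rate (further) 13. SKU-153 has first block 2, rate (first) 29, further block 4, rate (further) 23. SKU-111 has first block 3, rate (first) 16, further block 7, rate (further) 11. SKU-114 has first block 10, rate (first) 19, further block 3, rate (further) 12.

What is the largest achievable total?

Order all 10 blocks by rate: SKU-156/first 31 > SKU-153/first 29 > SKU-153/second 23 > SKU-115/first 21 > SKU-114/first 19 > SKU-111/first 16 > SKU-156/second 13 > SKU-114/second 12 > SKU-111/second 11 > SKU-115/second 9.
Fill SKU-156 first block (7 at 31) — 7 left.
SKU-153 first at 29: fill all 2 — 5 left.
SKU-153/second (23): +4 — 1 left.
SKU-115 first at 21: only 1 left, fill 1.
Total = 31×7 + 29×2 + 23×4 + 21×1 = 388.

388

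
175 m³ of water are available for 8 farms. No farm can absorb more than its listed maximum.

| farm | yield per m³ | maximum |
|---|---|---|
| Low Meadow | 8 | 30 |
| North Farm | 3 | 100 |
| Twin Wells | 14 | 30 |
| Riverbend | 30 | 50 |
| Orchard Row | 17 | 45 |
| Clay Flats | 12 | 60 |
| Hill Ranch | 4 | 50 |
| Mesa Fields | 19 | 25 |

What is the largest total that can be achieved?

3460

Rank by yield per m³: Riverbend 30 > Mesa Fields 19 > Orchard Row 17 > Twin Wells 14 > Clay Flats 12 > Low Meadow 8 > Hill Ranch 4 > North Farm 3.
Riverbend: +50 to 50 (cap) — 125 left.
Mesa Fields takes 25 to reach its cap of 25 — 100 left.
Give Orchard Row 45 to hit its cap of 45 — 55 left.
Twin Wells: +30 to 30 (cap) — 25 left.
Clay Flats: +25 (room for 60) → 25. Pool exhausted.
Total = 14×30 + 30×50 + 17×45 + 12×25 + 19×25 = 3460.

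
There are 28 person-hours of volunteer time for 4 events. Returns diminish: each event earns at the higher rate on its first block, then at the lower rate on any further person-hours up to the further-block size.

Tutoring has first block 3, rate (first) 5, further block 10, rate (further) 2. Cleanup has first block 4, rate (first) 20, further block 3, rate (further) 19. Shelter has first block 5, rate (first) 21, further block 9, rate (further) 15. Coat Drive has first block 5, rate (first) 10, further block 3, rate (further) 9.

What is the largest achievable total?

445

Rank every tier by rate: Shelter/first 21 > Cleanup/first 20 > Cleanup/second 19 > Shelter/second 15 > Coat Drive/first 10 > Coat Drive/second 9 > Tutoring/first 5 > Tutoring/second 2.
Shelter first at 21: fill all 5 — 23 left.
Cleanup first at 20: fill all 4 — 19 left.
Fill Cleanup second block (3 at 19) — 16 left.
Fill Shelter second block (9 at 15) — 7 left.
Fill Coat Drive first block (5 at 10) — 2 left.
Coat Drive second at 9: only 2 left, fill 2.
Total = 21×5 + 20×4 + 19×3 + 15×9 + 10×5 + 9×2 = 445.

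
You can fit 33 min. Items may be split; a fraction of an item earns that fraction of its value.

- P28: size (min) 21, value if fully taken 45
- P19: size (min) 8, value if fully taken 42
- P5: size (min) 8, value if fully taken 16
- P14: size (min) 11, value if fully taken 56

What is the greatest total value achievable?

Best value per unit of size first: P19 42/8≈5.25, P14 56/11≈5.09, P28 45/21≈2.14, P5 16/8≈2.
Take all of P19 (8 min, value 42) → 25 min left.
All 11 min of P14 fit (value 56) → 14 remain.
Fill the last 14 min with part of P28: 14/21 of it earns 30.
Total value = 128.

128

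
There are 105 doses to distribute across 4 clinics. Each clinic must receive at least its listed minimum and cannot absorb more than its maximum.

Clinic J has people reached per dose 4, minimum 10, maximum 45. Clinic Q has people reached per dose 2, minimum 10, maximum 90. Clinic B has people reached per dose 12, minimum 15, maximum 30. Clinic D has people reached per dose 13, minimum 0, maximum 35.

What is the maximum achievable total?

Meeting every minimum uses 10+10+15+0 = 35 doses, leaving 70.
Rank by people reached per dose: Clinic D 13 > Clinic B 12 > Clinic J 4 > Clinic Q 2.
Clinic D: +35 to 35 (cap) — 35 left.
Give Clinic B 15 more to hit its cap of 30 — 20 left.
Only 20 left; Clinic J takes them to reach 30.
Total = 4×30 + 2×10 + 12×30 + 13×35 = 955.

955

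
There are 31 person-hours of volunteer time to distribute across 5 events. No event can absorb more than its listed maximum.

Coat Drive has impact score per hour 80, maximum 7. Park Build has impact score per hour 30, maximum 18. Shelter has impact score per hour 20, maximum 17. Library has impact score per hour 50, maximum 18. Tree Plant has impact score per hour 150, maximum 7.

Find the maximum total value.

2460

Highest impact score per hour first: Tree Plant 150 > Coat Drive 80 > Library 50 > Park Build 30 > Shelter 20.
Give Tree Plant 7 to hit its cap of 7 → 24 left.
Give Coat Drive 7 to hit its cap of 7 → 17 left.
Library has room for 18 but only 17 remain, so it gets 17.
Total = 80×7 + 50×17 + 150×7 = 2460.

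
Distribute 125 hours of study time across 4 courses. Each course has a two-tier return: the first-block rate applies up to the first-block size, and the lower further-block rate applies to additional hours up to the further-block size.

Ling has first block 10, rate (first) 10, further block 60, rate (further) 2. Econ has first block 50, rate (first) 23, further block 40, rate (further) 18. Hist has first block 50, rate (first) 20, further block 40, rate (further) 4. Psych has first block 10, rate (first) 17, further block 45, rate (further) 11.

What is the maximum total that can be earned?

2600

Order all 8 blocks by rate: Econ/first 23 > Hist/first 20 > Econ/second 18 > Psych/first 17 > Psych/second 11 > Ling/first 10 > Hist/second 4 > Ling/second 2.
Fill Econ first block (50 at 23) — 75 left.
Hist first at 20: fill all 50 — 25 left.
25 remain; put them into Econ second at 18.
Total = 23×50 + 20×50 + 18×25 = 2600.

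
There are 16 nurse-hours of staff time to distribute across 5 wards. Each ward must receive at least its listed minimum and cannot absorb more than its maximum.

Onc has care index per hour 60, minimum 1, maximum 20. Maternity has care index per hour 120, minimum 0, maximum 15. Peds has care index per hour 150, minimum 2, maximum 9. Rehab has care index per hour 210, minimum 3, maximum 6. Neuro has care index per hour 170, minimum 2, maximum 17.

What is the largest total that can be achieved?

Meeting every minimum uses 1+0+2+3+2 = 8 nurse-hours, leaving 8.
Order the wards by care index per hour: Rehab 210 > Neuro 170 > Peds 150 > Maternity 120 > Onc 60.
Rehab: +3 to 6 (cap) — 5 left.
Neuro has room for 15 more but only 5 remain, so it gets 7.
Total = 60×1 + 150×2 + 210×6 + 170×7 = 2810.

2810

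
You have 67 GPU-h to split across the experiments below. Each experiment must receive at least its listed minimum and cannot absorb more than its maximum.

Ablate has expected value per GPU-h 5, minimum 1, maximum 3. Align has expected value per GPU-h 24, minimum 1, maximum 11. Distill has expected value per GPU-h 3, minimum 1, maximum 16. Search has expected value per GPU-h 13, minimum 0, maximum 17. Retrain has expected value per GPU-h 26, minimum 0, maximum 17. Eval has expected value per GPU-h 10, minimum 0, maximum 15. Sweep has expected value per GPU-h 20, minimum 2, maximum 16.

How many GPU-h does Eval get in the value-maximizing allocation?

Meeting every minimum uses 1+1+1+0+0+0+2 = 5 GPU-h, leaving 62.
Order the experiments by expected value per GPU-h: Retrain 26 > Align 24 > Sweep 20 > Search 13 > Eval 10 > Ablate 5 > Distill 3.
Retrain takes 17 more to reach its cap of 17 ; 45 left.
Give Align 10 more to hit its cap of 11 ; 35 left.
Sweep takes 14 more to reach its cap of 16 ; 21 left.
Search: +17 to 17 (cap) ; 4 left.
Eval has room for 15 more but only 4 remain, so it gets 4.

4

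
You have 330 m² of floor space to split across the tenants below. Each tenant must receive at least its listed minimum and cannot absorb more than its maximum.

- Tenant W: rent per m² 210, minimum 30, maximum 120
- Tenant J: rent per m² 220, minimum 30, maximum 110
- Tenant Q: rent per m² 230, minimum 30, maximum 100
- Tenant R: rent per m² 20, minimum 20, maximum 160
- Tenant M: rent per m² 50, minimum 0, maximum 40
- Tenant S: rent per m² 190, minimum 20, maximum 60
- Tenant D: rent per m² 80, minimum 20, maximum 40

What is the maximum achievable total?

65600

Meeting every minimum uses 30+30+30+20+0+20+20 = 150 m², leaving 180.
Order the tenants by rent per m²: Tenant Q 230 > Tenant J 220 > Tenant W 210 > Tenant S 190 > Tenant D 80 > Tenant M 50 > Tenant R 20.
Tenant Q takes 70 more to reach its cap of 100 — 110 left.
Give Tenant J 80 more to hit its cap of 110 — 30 left.
Tenant W: +30 (room for 90) → 60. Pool exhausted.
Total = 210×60 + 220×110 + 230×100 + 20×20 + 190×20 + 80×20 = 65600.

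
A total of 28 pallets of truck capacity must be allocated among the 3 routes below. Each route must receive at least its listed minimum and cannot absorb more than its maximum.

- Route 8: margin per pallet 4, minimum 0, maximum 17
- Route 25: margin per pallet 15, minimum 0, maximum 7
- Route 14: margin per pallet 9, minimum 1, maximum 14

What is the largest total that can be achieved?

259

Meeting every minimum uses 0+0+1 = 1 pallets, leaving 27.
Order the routes by margin per pallet: Route 25 15 > Route 14 9 > Route 8 4.
Route 25 takes 7 more to reach its cap of 7 — 20 left.
Route 14: +13 to 14 (cap) — 7 left.
Route 8 has room for 17 more but only 7 remain, so it gets 7.
Total = 4×7 + 15×7 + 9×14 = 259.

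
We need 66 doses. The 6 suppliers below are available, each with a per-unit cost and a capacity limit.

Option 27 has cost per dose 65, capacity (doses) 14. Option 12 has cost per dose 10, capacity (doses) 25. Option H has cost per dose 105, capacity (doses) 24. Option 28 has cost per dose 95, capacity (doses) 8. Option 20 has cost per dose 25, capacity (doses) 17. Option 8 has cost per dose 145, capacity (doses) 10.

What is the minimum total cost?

Fill from the cheapest supplier first.
Option 12 at 10: take all 25 doses — 41 still needed.
Take 17 from Option 20 at 25 — need 24 more.
Option 27 at 65: take all 14 doses — 10 still needed.
Option 28 (95): use full 8 — 2 doses to go.
Option H (105): take the remaining 2 — done.
Option 8: unused.
Cost = 25×10 + 17×25 + 14×65 + 8×95 + 2×105 = 2555.

2555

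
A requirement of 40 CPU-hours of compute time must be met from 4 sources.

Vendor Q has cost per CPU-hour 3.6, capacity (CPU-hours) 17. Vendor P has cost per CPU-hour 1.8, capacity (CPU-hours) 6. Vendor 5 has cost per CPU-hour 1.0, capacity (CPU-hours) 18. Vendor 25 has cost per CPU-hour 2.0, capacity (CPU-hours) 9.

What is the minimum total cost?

Use sources in increasing cost order.
Vendor 5 at 1.0: take all 18 CPU-hours — 22 still needed.
Take 6 from Vendor P at 1.8 — need 16 more.
Vendor 25 (2.0): use full 9 — 7 CPU-hours to go.
Vendor Q at 3.6: take 7 of its 17 — requirement met.
Cost = 18×1.0 + 6×1.8 + 9×2.0 + 7×3.6 = 72.

72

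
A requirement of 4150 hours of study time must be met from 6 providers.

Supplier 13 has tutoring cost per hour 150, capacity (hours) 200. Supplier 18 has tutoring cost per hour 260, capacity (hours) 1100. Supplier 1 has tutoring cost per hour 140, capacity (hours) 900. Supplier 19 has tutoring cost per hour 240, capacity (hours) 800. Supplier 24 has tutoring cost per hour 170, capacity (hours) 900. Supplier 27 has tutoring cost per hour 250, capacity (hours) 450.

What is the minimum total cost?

Use providers in increasing cost order.
Take 900 from Supplier 1 at 140 — need 3250 more.
Supplier 13 at 150: take all 200 hours — 3050 still needed.
Take 900 from Supplier 24 at 170 — need 2150 more.
Supplier 19 at 240: take all 800 hours — 1350 still needed.
Supplier 27 at 250: take all 450 hours — 900 still needed.
Take 900 from Supplier 18 at 260 to finish.
Cost = 900×140 + 200×150 + 900×170 + 800×240 + 450×250 + 900×260 = 847500.

847500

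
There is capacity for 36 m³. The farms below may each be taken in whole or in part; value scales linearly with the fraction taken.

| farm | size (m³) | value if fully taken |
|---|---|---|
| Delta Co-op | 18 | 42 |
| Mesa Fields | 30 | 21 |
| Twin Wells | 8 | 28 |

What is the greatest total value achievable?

Rank by value-to-size ratio: Twin Wells 28/8≈3.5, Delta Co-op 42/18≈2.33, Mesa Fields 21/30≈0.7.
Take all of Twin Wells (8 m³, value 28) — 28 m³ left.
Delta Co-op: take in full, 18 m³ for value 42 — 10 left.
10 m³ left: a 10/30 share of Mesa Fields gives 21×10/30 = 7.
Total value = 77.

77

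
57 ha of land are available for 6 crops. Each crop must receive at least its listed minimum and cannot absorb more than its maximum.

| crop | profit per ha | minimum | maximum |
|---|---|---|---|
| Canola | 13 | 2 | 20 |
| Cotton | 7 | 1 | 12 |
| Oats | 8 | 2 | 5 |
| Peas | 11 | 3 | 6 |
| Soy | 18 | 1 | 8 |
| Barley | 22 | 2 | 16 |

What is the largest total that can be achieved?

Meeting every minimum uses 2+1+2+3+1+2 = 11 ha, leaving 46.
Order the crops by profit per ha: Barley 22 > Soy 18 > Canola 13 > Peas 11 > Oats 8 > Cotton 7.
Barley takes 14 more to reach its cap of 16 ; 32 left.
Soy: +7 to 8 (cap) ; 25 left.
Canola takes 18 more to reach its cap of 20 ; 7 left.
Give Peas 3 more to hit its cap of 6 ; 4 left.
Oats takes 3 more to reach its cap of 5 ; 1 left.
Cotton: +1 (room for 11) → 2. Pool exhausted.
Total = 13×20 + 7×2 + 8×5 + 11×6 + 18×8 + 22×16 = 876.

876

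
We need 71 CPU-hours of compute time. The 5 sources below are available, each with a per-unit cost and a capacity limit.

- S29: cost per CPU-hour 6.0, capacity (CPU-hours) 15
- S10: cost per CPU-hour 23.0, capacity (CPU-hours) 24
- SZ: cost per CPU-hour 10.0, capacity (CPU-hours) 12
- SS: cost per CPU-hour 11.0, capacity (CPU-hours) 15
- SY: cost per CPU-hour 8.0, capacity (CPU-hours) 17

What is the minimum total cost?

787

Cheapest first:
S29 at 6.0: take all 15 CPU-hours — 56 still needed.
Take 17 from SY at 8.0 — need 39 more.
SZ at 10.0: take all 12 CPU-hours — 27 still needed.
Take 15 from SS at 11.0 — need 12 more.
Take 12 from S10 at 23.0 to finish.
Cost = 15×6.0 + 17×8.0 + 12×10.0 + 15×11.0 + 12×23.0 = 787.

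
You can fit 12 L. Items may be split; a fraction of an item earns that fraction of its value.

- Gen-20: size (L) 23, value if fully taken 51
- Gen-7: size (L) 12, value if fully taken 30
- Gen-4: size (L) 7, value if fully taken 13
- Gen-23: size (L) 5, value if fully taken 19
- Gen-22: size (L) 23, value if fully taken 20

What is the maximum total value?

Sort by value density: Gen-23 19/5≈3.8, Gen-7 30/12≈2.5, Gen-20 51/23≈2.22, Gen-4 13/7≈1.86, Gen-22 20/23≈0.87.
Gen-23: take in full, 5 L for value 19 → 7 left.
Fill the last 7 L with part of Gen-7: 7/12 of it earns 17.5.
Total value = 36.5.

36.5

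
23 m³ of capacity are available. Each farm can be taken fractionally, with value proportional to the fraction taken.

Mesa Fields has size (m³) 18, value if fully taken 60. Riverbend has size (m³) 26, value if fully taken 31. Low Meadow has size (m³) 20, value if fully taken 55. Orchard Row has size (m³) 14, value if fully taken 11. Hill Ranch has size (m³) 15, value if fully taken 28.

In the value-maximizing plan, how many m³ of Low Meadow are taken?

5

Best value per unit of size first: Mesa Fields 60/18≈3.33, Low Meadow 55/20≈2.75, Hill Ranch 28/15≈1.87, Riverbend 31/26≈1.19, Orchard Row 11/14≈0.786.
All 18 m³ of Mesa Fields fit (value 60) — 5 remain.
Only 5 m³ remain; take 5/20 of Low Meadow for value 55×5/20 = 13.75.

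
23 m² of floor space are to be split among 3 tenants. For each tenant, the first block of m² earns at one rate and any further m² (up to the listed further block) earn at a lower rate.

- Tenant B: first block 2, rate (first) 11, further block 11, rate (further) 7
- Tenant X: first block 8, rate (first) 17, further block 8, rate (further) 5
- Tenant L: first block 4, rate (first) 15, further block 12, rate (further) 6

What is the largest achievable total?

281

Order all 6 blocks by rate: Tenant X/first 17 > Tenant L/first 15 > Tenant B/first 11 > Tenant B/second 7 > Tenant L/second 6 > Tenant X/second 5.
Fill Tenant X first block (8 at 17) → 15 left.
Fill Tenant L first block (4 at 15) → 11 left.
Fill Tenant B first block (2 at 11) → 9 left.
9 remain; put them into Tenant B second at 7.
Total = 17×8 + 15×4 + 11×2 + 7×9 = 281.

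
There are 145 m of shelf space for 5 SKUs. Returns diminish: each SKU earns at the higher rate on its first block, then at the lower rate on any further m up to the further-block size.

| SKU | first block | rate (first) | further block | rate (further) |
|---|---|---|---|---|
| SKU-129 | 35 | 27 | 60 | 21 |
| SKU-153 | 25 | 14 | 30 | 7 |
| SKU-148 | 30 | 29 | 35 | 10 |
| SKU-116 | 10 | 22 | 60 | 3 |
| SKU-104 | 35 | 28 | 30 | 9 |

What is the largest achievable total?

3750

Treat each block as its own option and order by rate: SKU-148/tier1 29 > SKU-104/tier1 28 > SKU-129/tier1 27 > SKU-116/tier1 22 > SKU-129/tier2 21 > SKU-153/tier1 14 > SKU-148/tier2 10 > SKU-104/tier2 9 > SKU-153/tier2 7 > SKU-116/tier2 3.
Fill SKU-148 tier1 block (30 at 29) → 115 left.
SKU-104 tier1 at 28: fill all 35 → 80 left.
SKU-129 tier1 at 27: fill all 35 → 45 left.
Fill SKU-116 tier1 block (10 at 22) → 35 left.
35 remain; put them into SKU-129 tier2 at 21.
Total = 29×30 + 28×35 + 27×35 + 22×10 + 21×35 = 3750.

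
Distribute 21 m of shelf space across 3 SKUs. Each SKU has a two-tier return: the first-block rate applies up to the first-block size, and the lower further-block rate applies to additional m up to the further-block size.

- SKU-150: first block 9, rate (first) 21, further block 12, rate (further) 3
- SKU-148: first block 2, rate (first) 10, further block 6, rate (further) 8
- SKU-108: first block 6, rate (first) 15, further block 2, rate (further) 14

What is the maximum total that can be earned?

343

Rank every tier by rate: SKU-150/tier1 21 > SKU-108/tier1 15 > SKU-108/tier2 14 > SKU-148/tier1 10 > SKU-148/tier2 8 > SKU-150/tier2 3.
Fill SKU-150 tier1 block (9 at 21) → 12 left.
Fill SKU-108 tier1 block (6 at 15) → 6 left.
Fill SKU-108 tier2 block (2 at 14) → 4 left.
SKU-148 tier1 at 10: fill all 2 → 2 left.
SKU-148/tier2: +2 of 6 at 8; pool empty.
Total = 21×9 + 15×6 + 14×2 + 10×2 + 8×2 = 343.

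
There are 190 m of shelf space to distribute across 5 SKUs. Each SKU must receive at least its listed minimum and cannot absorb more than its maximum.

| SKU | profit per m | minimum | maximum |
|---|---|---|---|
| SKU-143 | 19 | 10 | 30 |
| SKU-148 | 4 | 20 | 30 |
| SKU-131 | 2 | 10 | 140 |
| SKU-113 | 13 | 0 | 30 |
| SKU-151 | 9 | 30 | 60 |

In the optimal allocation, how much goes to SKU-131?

40

Meeting every minimum uses 10+20+10+0+30 = 70 m, leaving 120.
Highest profit per m first: SKU-143 19 > SKU-113 13 > SKU-151 9 > SKU-148 4 > SKU-131 2.
SKU-143 takes 20 more to reach its cap of 30 → 100 left.
SKU-113: +30 to 30 (cap) → 70 left.
SKU-151 takes 30 more to reach its cap of 60 → 40 left.
SKU-148 takes 10 more to reach its cap of 30 → 30 left.
SKU-131 has room for 130 more but only 30 remain, so it gets 40.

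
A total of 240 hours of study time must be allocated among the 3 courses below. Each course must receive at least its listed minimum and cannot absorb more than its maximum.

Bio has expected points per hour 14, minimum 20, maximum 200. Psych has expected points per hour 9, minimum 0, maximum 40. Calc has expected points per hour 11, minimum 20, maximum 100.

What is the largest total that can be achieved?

Meeting every minimum uses 20+0+20 = 40 hours, leaving 200.
Rank by expected points per hour: Bio 14 > Calc 11 > Psych 9.
Bio: +180 to 200 (cap) ; 20 left.
Only 20 left; Calc takes them to reach 40.
Total = 14×200 + 11×40 = 3240.

3240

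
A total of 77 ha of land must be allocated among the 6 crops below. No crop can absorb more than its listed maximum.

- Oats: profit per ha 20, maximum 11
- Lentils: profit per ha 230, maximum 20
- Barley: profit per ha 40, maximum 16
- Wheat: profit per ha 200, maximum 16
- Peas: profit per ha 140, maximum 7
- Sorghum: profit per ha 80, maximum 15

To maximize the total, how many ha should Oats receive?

3

Rank by profit per ha: Lentils 230 > Wheat 200 > Peas 140 > Sorghum 80 > Barley 40 > Oats 20.
Give Lentils 20 to hit its cap of 20 → 57 left.
Wheat: +16 to 16 (cap) → 41 left.
Peas takes 7 to reach its cap of 7 → 34 left.
Sorghum takes 15 to reach its cap of 15 → 19 left.
Barley: +16 to 16 (cap) → 3 left.
Only 3 left; Oats takes them to reach 3.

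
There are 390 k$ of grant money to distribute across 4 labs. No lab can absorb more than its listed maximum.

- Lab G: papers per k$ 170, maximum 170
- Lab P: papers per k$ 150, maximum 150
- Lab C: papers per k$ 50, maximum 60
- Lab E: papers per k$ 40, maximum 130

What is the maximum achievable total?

54800

Rank by papers per k$: Lab G 170 > Lab P 150 > Lab C 50 > Lab E 40.
Lab G: +170 to 170 (cap) → 220 left.
Lab P: +150 to 150 (cap) → 70 left.
Give Lab C 60 to hit its cap of 60 → 10 left.
Lab E: +10 (room for 130) → 10. Pool exhausted.
Total = 170×170 + 150×150 + 50×60 + 40×10 = 54800.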